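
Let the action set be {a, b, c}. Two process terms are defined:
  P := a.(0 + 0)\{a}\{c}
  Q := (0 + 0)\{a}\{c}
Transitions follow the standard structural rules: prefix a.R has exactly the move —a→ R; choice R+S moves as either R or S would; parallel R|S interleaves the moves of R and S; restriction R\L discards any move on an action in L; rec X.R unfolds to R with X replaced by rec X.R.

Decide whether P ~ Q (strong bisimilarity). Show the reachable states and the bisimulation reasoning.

LTS(P): 2 reachable states
  m0 = a.(0 + 0)\{a}\{c} has moves --a--▸ m1
  m1 = (0 + 0)\{a}\{c} has moves stopped
LTS(Q): 1 reachable states
  n0 = (0 + 0)\{a}\{c} has moves stopped
Bisimilarity quotient blocks:
  B0 = {m0}
  B1 = {m1, n0}
m0 ∈ B0, n0 ∈ B1 → different blocks

P ≁ Q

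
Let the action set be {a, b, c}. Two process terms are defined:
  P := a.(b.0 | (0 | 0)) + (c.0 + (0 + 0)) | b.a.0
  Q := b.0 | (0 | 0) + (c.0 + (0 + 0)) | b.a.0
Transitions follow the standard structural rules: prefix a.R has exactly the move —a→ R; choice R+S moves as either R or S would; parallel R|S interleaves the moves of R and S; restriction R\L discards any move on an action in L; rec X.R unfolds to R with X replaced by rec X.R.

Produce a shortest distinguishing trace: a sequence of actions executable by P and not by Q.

a

LTS(P): 8 reachable states
  u0 = a.(b.0 | (0 | 0)) + (c.0 + (0 + 0)) | b.a.0 has moves —a→ u1, —b→ u2, —c→ u3
  u1 = b.0 | (0 | 0) has moves —b→ u4
  u2 = (c.0 + (0 + 0)) | a.0 has moves —a→ u5, —c→ u6
  u3 = 0 | b.a.0 has moves —b→ u6
  u4 = 0 | (0 | 0) has moves ∅
  u5 = (c.0 + (0 + 0)) | 0 has moves —c→ u7
  u6 = 0 | a.0 has moves —a→ u7
  u7 = 0 | 0 has moves ∅
LTS(Q): 7 reachable states
  v0 = b.0 | (0 | 0) + (c.0 + (0 + 0)) | b.a.0 has moves —b→ v1, —b→ v2, —c→ v3
  v1 = (c.0 + (0 + 0)) | a.0 has moves —a→ v4, —c→ v5
  v2 = 0 | (0 | 0) has moves ∅
  v3 = 0 | b.a.0 has moves —b→ v5
  v4 = (c.0 + (0 + 0)) | 0 has moves —c→ v6
  v5 = 0 | a.0 has moves —a→ v6
  v6 = 0 | 0 has moves ∅
Executing a from P (initial set {u0}):
  step 1 (a): {u1}
  — P admits the full trace.
Executing a from Q (initial set {v0}):
  step 1 (a): no successor for Q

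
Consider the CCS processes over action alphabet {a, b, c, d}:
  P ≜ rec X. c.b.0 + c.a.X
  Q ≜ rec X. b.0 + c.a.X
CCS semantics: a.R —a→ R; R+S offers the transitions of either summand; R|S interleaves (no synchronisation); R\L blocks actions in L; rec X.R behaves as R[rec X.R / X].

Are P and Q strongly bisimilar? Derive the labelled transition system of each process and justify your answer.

NO

P's transition system — 4 states:
  u0 = rec X. c.b.0 + c.a.X → -c-> u1, -c-> u2
  u1 = a.(rec X. c.b.0 + c.a.X) → -a-> u0
  u2 = b.0 → -b-> u3
  u3 = 0 → stopped
Q's transition system — 3 states:
  v0 = rec X. b.0 + c.a.X → -b-> v1, -c-> v2
  v1 = 0 → stopped
  v2 = a.(rec X. b.0 + c.a.X) → -a-> v0
Partition-refinement fixed point:
  B0 = {u0}
  B1 = {u1}
  B2 = {u2}
  B3 = {u3, v1}
  B4 = {v0}
  B5 = {v2}
u0 ∈ B0, v0 ∈ B4 → different blocks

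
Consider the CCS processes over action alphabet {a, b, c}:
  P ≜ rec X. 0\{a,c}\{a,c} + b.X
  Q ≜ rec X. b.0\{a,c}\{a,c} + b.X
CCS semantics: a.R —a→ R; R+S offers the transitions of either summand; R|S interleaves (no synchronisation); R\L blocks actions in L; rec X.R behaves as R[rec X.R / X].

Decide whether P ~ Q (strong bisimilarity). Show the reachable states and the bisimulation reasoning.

NO

LTS(P): 1 reachable states
  u0 = rec X. 0\{a,c}\{a,c} + b.X has moves ··b··> u0
LTS(Q): 2 reachable states
  v0 = rec X. b.0\{a,c}\{a,c} + b.X has moves ··b··> v0, ··b··> v1
  v1 = 0\{a,c}\{a,c} has moves ∅
Coarsest stable partition (strong bisimilarity classes):
  B0 = {u0}
  B1 = {v0}
  B2 = {v1}
u0 ∈ B0, v0 ∈ B1 → different blocks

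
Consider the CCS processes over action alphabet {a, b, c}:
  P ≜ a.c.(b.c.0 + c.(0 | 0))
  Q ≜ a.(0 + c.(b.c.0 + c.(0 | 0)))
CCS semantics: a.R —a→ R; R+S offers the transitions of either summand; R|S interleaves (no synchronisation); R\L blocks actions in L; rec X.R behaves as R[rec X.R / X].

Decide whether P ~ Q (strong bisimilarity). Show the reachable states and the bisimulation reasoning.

P's transition system — 6 states:
  m0 = a.c.(b.c.0 + c.(0 | 0)) ⊢ --a--▸ m1
  m1 = c.(b.c.0 + c.(0 | 0)) ⊢ --c--▸ m2
  m2 = b.c.0 + c.(0 | 0) ⊢ --b--▸ m3, --c--▸ m4
  m3 = c.0 ⊢ --c--▸ m5
  m4 = 0 | 0 ⊢ deadlocked
  m5 = 0 ⊢ deadlocked
Q's transition system — 6 states:
  n0 = a.(0 + c.(b.c.0 + c.(0 | 0))) ⊢ --a--▸ n1
  n1 = 0 + c.(b.c.0 + c.(0 | 0)) ⊢ --c--▸ n2
  n2 = b.c.0 + c.(0 | 0) ⊢ --b--▸ n3, --c--▸ n4
  n3 = c.0 ⊢ --c--▸ n5
  n4 = 0 | 0 ⊢ deadlocked
  n5 = 0 ⊢ deadlocked
Coarsest stable partition (strong bisimilarity classes):
  B0 = {m0, n0}
  B1 = {m1, n1}
  B2 = {m2, n2}
  B3 = {m3, n3}
  B4 = {m4, m5, n4, n5}
m0 ∈ B0, n0 ∈ B0 → same block

YES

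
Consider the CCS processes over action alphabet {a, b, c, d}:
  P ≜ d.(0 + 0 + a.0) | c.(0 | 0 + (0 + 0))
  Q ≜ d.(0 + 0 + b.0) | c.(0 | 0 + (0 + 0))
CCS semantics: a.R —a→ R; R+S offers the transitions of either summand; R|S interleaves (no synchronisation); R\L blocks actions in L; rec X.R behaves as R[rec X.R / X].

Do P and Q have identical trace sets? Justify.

Reachable graph of P (6 states):
  p0 = d.(0 + 0 + a.0) | c.(0 | 0 + (0 + 0)) | -c-> p1, -d-> p2
  p1 = d.(0 + 0 + a.0) | (0 | 0 + (0 + 0)) | -d-> p3
  p2 = (0 + 0 + a.0) | c.(0 | 0 + (0 + 0)) | -a-> p4, -c-> p3
  p3 = (0 + 0 + a.0) | (0 | 0 + (0 + 0)) | -a-> p5
  p4 = 0 | c.(0 | 0 + (0 + 0)) | -c-> p5
  p5 = 0 | (0 | 0 + (0 + 0)) | ∅
Reachable graph of Q (6 states):
  q0 = d.(0 + 0 + b.0) | c.(0 | 0 + (0 + 0)) | -c-> q1, -d-> q2
  q1 = d.(0 + 0 + b.0) | (0 | 0 + (0 + 0)) | -d-> q3
  q2 = (0 + 0 + b.0) | c.(0 | 0 + (0 + 0)) | -b-> q4, -c-> q3
  q3 = (0 + 0 + b.0) | (0 | 0 + (0 + 0)) | -b-> q5
  q4 = 0 | c.(0 | 0 + (0 + 0)) | -c-> q5
  q5 = 0 | (0 | 0 + (0 + 0)) | ∅
Trace ⟨da⟩ through P, begin at {p0}:
  step 1 (d): {p2}
  step 2 (a): {p4}
  P completes σ.
Trace ⟨da⟩ through Q, begin at {q0}:
  step 1 (d): {q2}
  step 2 (a): ∅  — Q cannot continue

NO — witness ⟨da⟩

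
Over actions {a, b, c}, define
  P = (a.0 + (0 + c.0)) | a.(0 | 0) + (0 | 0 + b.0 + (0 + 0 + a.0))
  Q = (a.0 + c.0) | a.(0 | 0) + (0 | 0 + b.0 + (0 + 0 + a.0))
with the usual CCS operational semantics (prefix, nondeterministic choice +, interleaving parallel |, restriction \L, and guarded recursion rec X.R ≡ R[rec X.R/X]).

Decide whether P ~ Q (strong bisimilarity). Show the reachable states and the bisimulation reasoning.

YES

LTS(P): 5 reachable states
  p0 = (a.0 + (0 + c.0)) | a.(0 | 0) + (0 | 0 + b.0 + (0 + 0 + a.0)) ⊢ -a-> p1, -a-> p2, -a-> p3, -b-> p2, -c-> p3
  p1 = (a.0 + (0 + c.0)) | (0 | 0) ⊢ -a-> p4, -c-> p4
  p2 = 0 ⊢ deadlocked
  p3 = 0 | a.(0 | 0) ⊢ -a-> p4
  p4 = 0 | (0 | 0) ⊢ deadlocked
LTS(Q): 5 reachable states
  q0 = (a.0 + c.0) | a.(0 | 0) + (0 | 0 + b.0 + (0 + 0 + a.0)) ⊢ -a-> q1, -a-> q2, -a-> q3, -b-> q2, -c-> q3
  q1 = (a.0 + c.0) | (0 | 0) ⊢ -a-> q4, -c-> q4
  q2 = 0 ⊢ deadlocked
  q3 = 0 | a.(0 | 0) ⊢ -a-> q4
  q4 = 0 | (0 | 0) ⊢ deadlocked
Coarsest stable partition (strong bisimilarity classes):
  B0 = {p0, q0}
  B1 = {p2, p4, q2, q4}
  B2 = {p3, q3}
  B3 = {p1, q1}
p0 ∈ B0, q0 ∈ B0 → same block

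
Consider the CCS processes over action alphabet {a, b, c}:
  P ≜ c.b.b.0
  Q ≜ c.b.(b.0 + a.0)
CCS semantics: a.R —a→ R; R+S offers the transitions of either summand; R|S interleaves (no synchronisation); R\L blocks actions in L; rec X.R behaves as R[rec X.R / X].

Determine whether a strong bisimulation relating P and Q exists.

P ≁ Q

Reachable graph of P (4 states):
  p0 = c.b.b.0 → =c=> p1
  p1 = b.b.0 → =b=> p2
  p2 = b.0 → =b=> p3
  p3 = 0 → ∅
Reachable graph of Q (4 states):
  q0 = c.b.(b.0 + a.0) → =c=> q1
  q1 = b.(b.0 + a.0) → =b=> q2
  q2 = b.0 + a.0 → =a=> q3, =b=> q3
  q3 = 0 → ∅
Coarsest stable partition (strong bisimilarity classes):
  B0 = {p0}
  B1 = {p1}
  B2 = {p2}
  B3 = {p3, q3}
  B4 = {q0}
  B5 = {q1}
  B6 = {q2}
p0 ∈ B0, q0 ∈ B4 → different blocks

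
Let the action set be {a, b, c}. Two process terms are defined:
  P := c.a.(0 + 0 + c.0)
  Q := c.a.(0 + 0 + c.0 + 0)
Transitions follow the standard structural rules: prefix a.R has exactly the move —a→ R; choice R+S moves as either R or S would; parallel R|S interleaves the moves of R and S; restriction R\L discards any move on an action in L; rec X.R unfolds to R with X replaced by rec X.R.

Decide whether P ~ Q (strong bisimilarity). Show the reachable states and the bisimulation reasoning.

LTS(P): 4 reachable states
  u0 = c.a.(0 + 0 + c.0) ⊢ ··c··> u1
  u1 = a.(0 + 0 + c.0) ⊢ ··a··> u2
  u2 = 0 + 0 + c.0 ⊢ ··c··> u3
  u3 = 0 ⊢ deadlocked
LTS(Q): 4 reachable states
  v0 = c.a.(0 + 0 + c.0 + 0) ⊢ ··c··> v1
  v1 = a.(0 + 0 + c.0 + 0) ⊢ ··a··> v2
  v2 = 0 + 0 + c.0 + 0 ⊢ ··c··> v3
  v3 = 0 ⊢ deadlocked
Bisimilarity quotient blocks:
  B0 = {u0, v0}
  B1 = {u1, v1}
  B2 = {u2, v2}
  B3 = {u3, v3}
u0 ∈ B0, v0 ∈ B0 → same block

YES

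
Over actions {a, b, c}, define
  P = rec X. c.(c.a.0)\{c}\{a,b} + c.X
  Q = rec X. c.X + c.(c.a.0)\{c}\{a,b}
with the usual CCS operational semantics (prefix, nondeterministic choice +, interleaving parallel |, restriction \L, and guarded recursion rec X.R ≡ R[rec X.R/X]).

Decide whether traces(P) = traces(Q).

LTS(P): 2 reachable states
  u0 = rec X. c.(c.a.0)\{c}\{a,b} + c.X :: -c-> u0, -c-> u1
  u1 = (c.a.0)\{c}\{a,b} :: ∅
LTS(Q): 2 reachable states
  v0 = rec X. c.X + c.(c.a.0)\{c}\{a,b} :: -c-> v0, -c-> v1
  v1 = (c.a.0)\{c}\{a,b} :: ∅
Partition-refinement fixed point:
  B0 = {u0, v0}
  B1 = {u1, v1}
u0 ∈ B0, v0 ∈ B0 → same block
Bisimilar ⇒ trace-equivalent.

YES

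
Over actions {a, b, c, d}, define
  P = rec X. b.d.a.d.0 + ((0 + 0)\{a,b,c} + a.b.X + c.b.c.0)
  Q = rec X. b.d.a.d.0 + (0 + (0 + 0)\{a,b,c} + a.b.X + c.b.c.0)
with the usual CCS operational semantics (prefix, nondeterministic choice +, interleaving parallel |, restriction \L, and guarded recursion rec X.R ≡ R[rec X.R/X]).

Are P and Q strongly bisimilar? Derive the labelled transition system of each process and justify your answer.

YES

Reachable graph of P (8 states):
  u0 = rec X. b.d.a.d.0 + ((0 + 0)\{a,b,c} + a.b.X + c.b.c.0) → --a--▸ u1, --b--▸ u2, --c--▸ u3
  u1 = b.(rec X. b.d.a.d.0 + ((0 + 0)\{a,b,c} + a.b.X + c.b.c.0)) → --b--▸ u0
  u2 = d.a.d.0 → --d--▸ u4
  u3 = b.c.0 → --b--▸ u5
  u4 = a.d.0 → --a--▸ u6
  u5 = c.0 → --c--▸ u7
  u6 = d.0 → --d--▸ u7
  u7 = 0 → ·
Reachable graph of Q (8 states):
  v0 = rec X. b.d.a.d.0 + (0 + (0 + 0)\{a,b,c} + a.b.X + c.b.c.0) → --a--▸ v1, --b--▸ v2, --c--▸ v3
  v1 = b.(rec X. b.d.a.d.0 + (0 + (0 + 0)\{a,b,c} + a.b.X + c.b.c.0)) → --b--▸ v0
  v2 = d.a.d.0 → --d--▸ v4
  v3 = b.c.0 → --b--▸ v5
  v4 = a.d.0 → --a--▸ v6
  v5 = c.0 → --c--▸ v7
  v6 = d.0 → --d--▸ v7
  v7 = 0 → ·
Coarsest stable partition (strong bisimilarity classes):
  B0 = {u0, v0}
  B1 = {u3, v3}
  B2 = {u5, v5}
  B3 = {u7, v7}
  B4 = {u1, v1}
  B5 = {u2, v2}
  B6 = {u4, v4}
  B7 = {u6, v6}
u0 ∈ B0, v0 ∈ B0 → same block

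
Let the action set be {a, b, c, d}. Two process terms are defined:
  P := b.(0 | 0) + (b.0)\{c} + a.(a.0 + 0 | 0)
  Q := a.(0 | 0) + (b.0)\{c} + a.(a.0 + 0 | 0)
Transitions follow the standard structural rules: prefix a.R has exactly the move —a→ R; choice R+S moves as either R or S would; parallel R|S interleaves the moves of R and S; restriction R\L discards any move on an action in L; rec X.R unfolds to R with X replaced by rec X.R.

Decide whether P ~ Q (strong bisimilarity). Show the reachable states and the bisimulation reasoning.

Reachable graph of P (5 states):
  s0 = b.(0 | 0) + (b.0)\{c} + a.(a.0 + 0 | 0) has moves ··a··> s1, ··b··> s2, ··b··> s3
  s1 = a.0 + 0 | 0 has moves ··a··> s4
  s2 = 0 | 0 has moves ∅
  s3 = 0\{c} has moves ∅
  s4 = 0 has moves ∅
Reachable graph of Q (5 states):
  t0 = a.(0 | 0) + (b.0)\{c} + a.(a.0 + 0 | 0) has moves ··a··> t1, ··a··> t2, ··b··> t3
  t1 = 0 | 0 has moves ∅
  t2 = a.0 + 0 | 0 has moves ··a··> t4
  t3 = 0\{c} has moves ∅
  t4 = 0 has moves ∅
Partition-refinement fixed point:
  B0 = {s0}
  B1 = {s1, t2}
  B2 = {s2, s3, s4, t1, t3, t4}
  B3 = {t0}
s0 ∈ B0, t0 ∈ B3 → different blocks

P ≁ Q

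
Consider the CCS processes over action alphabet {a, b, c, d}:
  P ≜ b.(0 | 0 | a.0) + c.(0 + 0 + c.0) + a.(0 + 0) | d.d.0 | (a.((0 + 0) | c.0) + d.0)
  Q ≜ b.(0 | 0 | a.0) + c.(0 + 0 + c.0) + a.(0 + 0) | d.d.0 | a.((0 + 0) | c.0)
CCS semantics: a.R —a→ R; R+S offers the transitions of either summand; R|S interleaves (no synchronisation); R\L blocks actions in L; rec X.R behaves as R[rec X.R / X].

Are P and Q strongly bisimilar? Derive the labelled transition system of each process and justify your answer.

not bisimilar

Reachable graph of P (28 states):
  s0 = b.(0 | 0 | a.0) + c.(0 + 0 + c.0) + a.(0 + 0) | d.d.0 | (a.((0 + 0) | c.0) + d.0) has moves -a-> s1, -a-> s2, -b-> s3, -c-> s4, -d-> s5, -d-> s6
  s1 = (0 + 0) | d.d.0 | (a.((0 + 0) | c.0) + d.0) has moves -a-> s7, -d-> s8, -d-> s9
  s2 = a.(0 + 0) | d.d.0 | ((0 + 0) | c.0) has moves -a-> s7, -c-> s10, -d-> s11
  s3 = 0 | 0 | a.0 has moves -a-> s12
  s4 = 0 + 0 + c.0 has moves -c-> s13
  s5 = a.(0 + 0) | d.0 | (a.((0 + 0) | c.0) + d.0) has moves -a-> s11, -a-> s8, -d-> s14, -d-> s15
  s6 = a.(0 + 0) | d.d.0 | 0 has moves -a-> s9, -d-> s15
  s7 = (0 + 0) | d.d.0 | ((0 + 0) | c.0) has moves -c-> s16, -d-> s17
  s8 = (0 + 0) | d.0 | (a.((0 + 0) | c.0) + d.0) has moves -a-> s17, -d-> s18, -d-> s19
  s9 = (0 + 0) | d.d.0 | 0 has moves -d-> s19
  s10 = a.(0 + 0) | d.d.0 | ((0 + 0) | 0) has moves -a-> s16, -d-> s20
  s11 = a.(0 + 0) | d.0 | ((0 + 0) | c.0) has moves -a-> s17, -c-> s20, -d-> s21
  s12 = 0 | 0 | 0 has moves ·
  s13 = 0 has moves ·
  s14 = a.(0 + 0) | 0 | (a.((0 + 0) | c.0) + d.0) has moves -a-> s18, -a-> s21, -d-> s22
  s15 = a.(0 + 0) | d.0 | 0 has moves -a-> s19, -d-> s22
  s16 = (0 + 0) | d.d.0 | ((0 + 0) | 0) has moves -d-> s23
  s17 = (0 + 0) | d.0 | ((0 + 0) | c.0) has moves -c-> s23, -d-> s24
  s18 = (0 + 0) | 0 | (a.((0 + 0) | c.0) + d.0) has moves -a-> s24, -d-> s25
  s19 = (0 + 0) | d.0 | 0 has moves -d-> s25
  s20 = a.(0 + 0) | d.0 | ((0 + 0) | 0) has moves -a-> s23, -d-> s26
  s21 = a.(0 + 0) | 0 | ((0 + 0) | c.0) has moves -a-> s24, -c-> s26
  s22 = a.(0 + 0) | 0 | 0 has moves -a-> s25
  s23 = (0 + 0) | d.0 | ((0 + 0) | 0) has moves -d-> s27
  s24 = (0 + 0) | 0 | ((0 + 0) | c.0) has moves -c-> s27
  s25 = (0 + 0) | 0 | 0 has moves ·
  s26 = a.(0 + 0) | 0 | ((0 + 0) | 0) has moves -a-> s27
  s27 = (0 + 0) | 0 | ((0 + 0) | 0) has moves ·
Reachable graph of Q (22 states):
  t0 = b.(0 | 0 | a.0) + c.(0 + 0 + c.0) + a.(0 + 0) | d.d.0 | a.((0 + 0) | c.0) has moves -a-> t1, -a-> t2, -b-> t3, -c-> t4, -d-> t5
  t1 = (0 + 0) | d.d.0 | a.((0 + 0) | c.0) has moves -a-> t6, -d-> t7
  t2 = a.(0 + 0) | d.d.0 | ((0 + 0) | c.0) has moves -a-> t6, -c-> t8, -d-> t9
  t3 = 0 | 0 | a.0 has moves -a-> t10
  t4 = 0 + 0 + c.0 has moves -c-> t11
  t5 = a.(0 + 0) | d.0 | a.((0 + 0) | c.0) has moves -a-> t7, -a-> t9, -d-> t12
  t6 = (0 + 0) | d.d.0 | ((0 + 0) | c.0) has moves -c-> t13, -d-> t14
  t7 = (0 + 0) | d.0 | a.((0 + 0) | c.0) has moves -a-> t14, -d-> t15
  t8 = a.(0 + 0) | d.d.0 | ((0 + 0) | 0) has moves -a-> t13, -d-> t16
  t9 = a.(0 + 0) | d.0 | ((0 + 0) | c.0) has moves -a-> t14, -c-> t16, -d-> t17
  t10 = 0 | 0 | 0 has moves ·
  t11 = 0 has moves ·
  t12 = a.(0 + 0) | 0 | a.((0 + 0) | c.0) has moves -a-> t15, -a-> t17
  t13 = (0 + 0) | d.d.0 | ((0 + 0) | 0) has moves -d-> t18
  t14 = (0 + 0) | d.0 | ((0 + 0) | c.0) has moves -c-> t18, -d-> t19
  t15 = (0 + 0) | 0 | a.((0 + 0) | c.0) has moves -a-> t19
  t16 = a.(0 + 0) | d.0 | ((0 + 0) | 0) has moves -a-> t18, -d-> t20
  t17 = a.(0 + 0) | 0 | ((0 + 0) | c.0) has moves -a-> t19, -c-> t20
  t18 = (0 + 0) | d.0 | ((0 + 0) | 0) has moves -d-> t21
  t19 = (0 + 0) | 0 | ((0 + 0) | c.0) has moves -c-> t21
  t20 = a.(0 + 0) | 0 | ((0 + 0) | 0) has moves -a-> t21
  t21 = (0 + 0) | 0 | ((0 + 0) | 0) has moves ·
Bisimilarity quotient blocks:
  B0 = {s0}
  B1 = {s22, s26, s3, t20, t3}
  B2 = {s12, s13, s25, s27, t10, t11, t21}
  B3 = {s5}
  B4 = {s14}
  B5 = {s18}
  B6 = {s24, s4, t19, t4}
  B7 = {s21, t17}
  B8 = {s8}
  B9 = {s19, s23, t18}
  B10 = {s17, t14}
  B11 = {s15, s20, t16}
  B12 = {s11, t9}
  B13 = {s1}
  B14 = {s7, t6}
  B15 = {s16, s9, t13}
  B16 = {s10, s6, t8}
  B17 = {s2, t2}
  B18 = {t0}
  B19 = {t5}
  B20 = {t12}
  B21 = {t15}
  B22 = {t7}
  B23 = {t1}
s0 ∈ B0, t0 ∈ B18 → different blocks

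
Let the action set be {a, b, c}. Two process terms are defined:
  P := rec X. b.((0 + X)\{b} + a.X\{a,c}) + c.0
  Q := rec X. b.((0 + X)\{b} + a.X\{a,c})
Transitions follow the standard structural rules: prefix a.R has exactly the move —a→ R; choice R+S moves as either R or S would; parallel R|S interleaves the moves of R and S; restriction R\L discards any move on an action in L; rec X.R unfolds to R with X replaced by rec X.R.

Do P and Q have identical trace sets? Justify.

trace-distinct — witness ⟨c⟩

P's transition system — 6 states:
  s0 = rec X. b.((0 + X)\{b} + a.X\{a,c}) + c.0 has moves —b→ s1, —c→ s2
  s1 = (0 + (rec X. b.((0 + X)\{b} + a.X\{a,c}) + c.0))\{b} + a.(rec X. b.((0 + X)\{b} + a.X\{a,c}) + c.0)\{a,c} has moves —a→ s3, —c→ s4
  s2 = 0 has moves ·
  s3 = (rec X. b.((0 + X)\{b} + a.X\{a,c}) + c.0)\{a,c} has moves —b→ s5
  s4 = 0\{b} has moves ·
  s5 = ((0 + (rec X. b.((0 + X)\{b} + a.X\{a,c}) + c.0))\{b} + a.(rec X. b.((0 + X)\{b} + a.X\{a,c}) + c.0)\{a,c})\{a,c} has moves ·
Q's transition system — 4 states:
  t0 = rec X. b.((0 + X)\{b} + a.X\{a,c}) has moves —b→ t1
  t1 = (0 + (rec X. b.((0 + X)\{b} + a.X\{a,c})))\{b} + a.(rec X. b.((0 + X)\{b} + a.X\{a,c}))\{a,c} has moves —a→ t2
  t2 = (rec X. b.((0 + X)\{b} + a.X\{a,c}))\{a,c} has moves —b→ t3
  t3 = ((0 + (rec X. b.((0 + X)\{b} + a.X\{a,c})))\{b} + a.(rec X. b.((0 + X)\{b} + a.X\{a,c}))\{a,c})\{a,c} has moves ·
Trace ⟨c⟩ through P, begin at {s0}:
  [1] c ⇒ {s2}
  P completes σ.
Trace ⟨c⟩ through Q, begin at {t0}:
  [1] c ⇒ ∅  — Q cannot continue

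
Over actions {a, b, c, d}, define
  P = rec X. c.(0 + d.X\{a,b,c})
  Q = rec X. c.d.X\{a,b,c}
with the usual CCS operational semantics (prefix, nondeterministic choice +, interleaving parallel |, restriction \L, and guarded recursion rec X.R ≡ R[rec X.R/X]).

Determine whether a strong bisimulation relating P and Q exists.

P ~ Q

LTS(P): 3 reachable states
  m0 = rec X. c.(0 + d.X\{a,b,c}) has moves ··c··> m1
  m1 = 0 + d.(rec X. c.(0 + d.X\{a,b,c}))\{a,b,c} has moves ··d··> m2
  m2 = (rec X. c.(0 + d.X\{a,b,c}))\{a,b,c} has moves stopped
LTS(Q): 3 reachable states
  n0 = rec X. c.d.X\{a,b,c} has moves ··c··> n1
  n1 = d.(rec X. c.d.X\{a,b,c})\{a,b,c} has moves ··d··> n2
  n2 = (rec X. c.d.X\{a,b,c})\{a,b,c} has moves stopped
Bisimilarity quotient blocks:
  B0 = {m0, n0}
  B1 = {m1, n1}
  B2 = {m2, n2}
m0 ∈ B0, n0 ∈ B0 → same block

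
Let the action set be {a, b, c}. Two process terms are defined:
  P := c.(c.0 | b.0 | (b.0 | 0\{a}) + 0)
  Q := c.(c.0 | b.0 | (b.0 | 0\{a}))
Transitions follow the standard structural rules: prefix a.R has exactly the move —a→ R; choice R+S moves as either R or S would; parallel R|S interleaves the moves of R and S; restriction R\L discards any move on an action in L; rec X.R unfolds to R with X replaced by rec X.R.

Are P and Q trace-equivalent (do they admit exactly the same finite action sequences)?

P's transition system — 9 states:
  u0 = c.(c.0 | b.0 | (b.0 | 0\{a}) + 0) :: -c-> u1
  u1 = c.0 | b.0 | (b.0 | 0\{a}) + 0 :: -b-> u2, -b-> u3, -c-> u4
  u2 = c.0 | 0 | (b.0 | 0\{a}) :: -b-> u5, -c-> u6
  u3 = c.0 | b.0 | (0 | 0\{a}) :: -b-> u5, -c-> u7
  u4 = 0 | b.0 | (b.0 | 0\{a}) :: -b-> u6, -b-> u7
  u5 = c.0 | 0 | (0 | 0\{a}) :: -c-> u8
  u6 = 0 | 0 | (b.0 | 0\{a}) :: -b-> u8
  u7 = 0 | b.0 | (0 | 0\{a}) :: -b-> u8
  u8 = 0 | 0 | (0 | 0\{a}) :: deadlocked
Q's transition system — 9 states:
  v0 = c.(c.0 | b.0 | (b.0 | 0\{a})) :: -c-> v1
  v1 = c.0 | b.0 | (b.0 | 0\{a}) :: -b-> v2, -b-> v3, -c-> v4
  v2 = c.0 | 0 | (b.0 | 0\{a}) :: -b-> v5, -c-> v6
  v3 = c.0 | b.0 | (0 | 0\{a}) :: -b-> v5, -c-> v7
  v4 = 0 | b.0 | (b.0 | 0\{a}) :: -b-> v6, -b-> v7
  v5 = c.0 | 0 | (0 | 0\{a}) :: -c-> v8
  v6 = 0 | 0 | (b.0 | 0\{a}) :: -b-> v8
  v7 = 0 | b.0 | (0 | 0\{a}) :: -b-> v8
  v8 = 0 | 0 | (0 | 0\{a}) :: deadlocked
Bisimilarity quotient blocks:
  B0 = {u0, v0}
  B1 = {u1, v1}
  B2 = {u4, v4}
  B3 = {u6, u7, v6, v7}
  B4 = {u8, v8}
  B5 = {u2, u3, v2, v3}
  B6 = {u5, v5}
u0 ∈ B0, v0 ∈ B0 → same block
Bisimilar ⇒ trace-equivalent.

YES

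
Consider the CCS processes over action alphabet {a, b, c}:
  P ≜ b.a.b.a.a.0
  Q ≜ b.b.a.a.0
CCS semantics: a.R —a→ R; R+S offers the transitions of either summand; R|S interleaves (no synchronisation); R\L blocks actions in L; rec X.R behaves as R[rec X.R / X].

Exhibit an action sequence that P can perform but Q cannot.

ba

Reachable graph of P (6 states):
  p0 = b.a.b.a.a.0 ⊢ --b--▸ p1
  p1 = a.b.a.a.0 ⊢ --a--▸ p2
  p2 = b.a.a.0 ⊢ --b--▸ p3
  p3 = a.a.0 ⊢ --a--▸ p4
  p4 = a.0 ⊢ --a--▸ p5
  p5 = 0 ⊢ ∅
Reachable graph of Q (5 states):
  q0 = b.b.a.a.0 ⊢ --b--▸ q1
  q1 = b.a.a.0 ⊢ --b--▸ q2
  q2 = a.a.0 ⊢ --a--▸ q3
  q3 = a.0 ⊢ --a--▸ q4
  q4 = 0 ⊢ ∅
Run σ = ⟨ba⟩ on P: start {p0}
  [1] b ⇒ {p1}
  [2] a ⇒ {p2}
  P completes σ.
Run σ = ⟨ba⟩ on Q: start {q0}
  [1] b ⇒ {q1}
  [2] a ⇒ ∅ (Q stuck)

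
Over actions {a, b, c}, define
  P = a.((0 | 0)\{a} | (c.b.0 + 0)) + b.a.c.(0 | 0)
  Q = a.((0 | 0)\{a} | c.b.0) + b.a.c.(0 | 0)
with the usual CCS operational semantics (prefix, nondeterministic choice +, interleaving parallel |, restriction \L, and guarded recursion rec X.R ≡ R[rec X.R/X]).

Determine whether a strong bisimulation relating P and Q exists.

P ~ Q

LTS(P): 7 reachable states
  p0 = a.((0 | 0)\{a} | (c.b.0 + 0)) + b.a.c.(0 | 0) has moves --a--▸ p1, --b--▸ p2
  p1 = (0 | 0)\{a} | (c.b.0 + 0) has moves --c--▸ p3
  p2 = a.c.(0 | 0) has moves --a--▸ p4
  p3 = (0 | 0)\{a} | b.0 has moves --b--▸ p5
  p4 = c.(0 | 0) has moves --c--▸ p6
  p5 = (0 | 0)\{a} | 0 has moves stopped
  p6 = 0 | 0 has moves stopped
LTS(Q): 7 reachable states
  q0 = a.((0 | 0)\{a} | c.b.0) + b.a.c.(0 | 0) has moves --a--▸ q1, --b--▸ q2
  q1 = (0 | 0)\{a} | c.b.0 has moves --c--▸ q3
  q2 = a.c.(0 | 0) has moves --a--▸ q4
  q3 = (0 | 0)\{a} | b.0 has moves --b--▸ q5
  q4 = c.(0 | 0) has moves --c--▸ q6
  q5 = (0 | 0)\{a} | 0 has moves stopped
  q6 = 0 | 0 has moves stopped
Coarsest stable partition (strong bisimilarity classes):
  B0 = {p0, q0}
  B1 = {p2, q2}
  B2 = {p4, q4}
  B3 = {p5, p6, q5, q6}
  B4 = {p1, q1}
  B5 = {p3, q3}
p0 ∈ B0, q0 ∈ B0 → same block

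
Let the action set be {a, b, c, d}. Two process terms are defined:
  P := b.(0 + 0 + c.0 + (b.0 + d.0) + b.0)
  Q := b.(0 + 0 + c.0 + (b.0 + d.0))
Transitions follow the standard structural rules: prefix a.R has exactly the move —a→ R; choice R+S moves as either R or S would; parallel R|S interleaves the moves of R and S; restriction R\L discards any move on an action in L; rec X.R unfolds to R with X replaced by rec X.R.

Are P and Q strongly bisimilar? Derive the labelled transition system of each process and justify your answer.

bisimilar

Reachable graph of P (3 states):
  p0 = b.(0 + 0 + c.0 + (b.0 + d.0) + b.0) → -b-> p1
  p1 = 0 + 0 + c.0 + (b.0 + d.0) + b.0 → -b-> p2, -c-> p2, -d-> p2
  p2 = 0 → stopped
Reachable graph of Q (3 states):
  q0 = b.(0 + 0 + c.0 + (b.0 + d.0)) → -b-> q1
  q1 = 0 + 0 + c.0 + (b.0 + d.0) → -b-> q2, -c-> q2, -d-> q2
  q2 = 0 → stopped
Bisimilarity quotient blocks:
  B0 = {p0, q0}
  B1 = {p1, q1}
  B2 = {p2, q2}
p0 ∈ B0, q0 ∈ B0 → same block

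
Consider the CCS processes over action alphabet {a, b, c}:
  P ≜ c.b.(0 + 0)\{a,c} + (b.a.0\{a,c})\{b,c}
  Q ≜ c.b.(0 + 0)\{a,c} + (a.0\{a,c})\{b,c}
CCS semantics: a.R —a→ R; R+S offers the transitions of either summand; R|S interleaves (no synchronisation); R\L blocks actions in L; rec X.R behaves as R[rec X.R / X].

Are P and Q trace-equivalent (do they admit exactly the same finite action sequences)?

trace-distinct — witness ⟨a⟩

P's transition system — 3 states:
  s0 = c.b.(0 + 0)\{a,c} + (b.a.0\{a,c})\{b,c} → ··c··> s1
  s1 = b.(0 + 0)\{a,c} → ··b··> s2
  s2 = (0 + 0)\{a,c} → stopped
Q's transition system — 4 states:
  t0 = c.b.(0 + 0)\{a,c} + (a.0\{a,c})\{b,c} → ··a··> t1, ··c··> t2
  t1 = 0\{a,c}\{b,c} → stopped
  t2 = b.(0 + 0)\{a,c} → ··b··> t3
  t3 = (0 + 0)\{a,c} → stopped
Trace ⟨a⟩ through Q, begin at {t0}:
  [1] a ⇒ {t1}
  ✓ Q
Trace ⟨a⟩ through P, begin at {s0}:
  [1] a ⇒ ∅ (P stuck)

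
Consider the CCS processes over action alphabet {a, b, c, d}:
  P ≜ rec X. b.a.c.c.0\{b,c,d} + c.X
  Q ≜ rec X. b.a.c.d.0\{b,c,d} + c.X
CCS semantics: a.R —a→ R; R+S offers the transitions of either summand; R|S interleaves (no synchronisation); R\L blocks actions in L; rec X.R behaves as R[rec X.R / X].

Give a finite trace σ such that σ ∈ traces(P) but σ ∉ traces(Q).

bacc

LTS(P): 5 reachable states
  s0 = rec X. b.a.c.c.0\{b,c,d} + c.X → =b=> s1, =c=> s0
  s1 = a.c.c.0\{b,c,d} → =a=> s2
  s2 = c.c.0\{b,c,d} → =c=> s3
  s3 = c.0\{b,c,d} → =c=> s4
  s4 = 0\{b,c,d} → stopped
LTS(Q): 5 reachable states
  t0 = rec X. b.a.c.d.0\{b,c,d} + c.X → =b=> t1, =c=> t0
  t1 = a.c.d.0\{b,c,d} → =a=> t2
  t2 = c.d.0\{b,c,d} → =c=> t3
  t3 = d.0\{b,c,d} → =d=> t4
  t4 = 0\{b,c,d} → stopped
Trace ⟨bacc⟩ through P, begin at {s0}:
  step 1 (b): {s1}
  step 2 (a): {s2}
  step 3 (c): {s3}
  step 4 (c): {s4}
  — P admits the full trace.
Trace ⟨bacc⟩ through Q, begin at {t0}:
  step 1 (b): {t1}
  step 2 (a): {t2}
  step 3 (c): {t3}
  step 4 (c): ∅ (Q stuck)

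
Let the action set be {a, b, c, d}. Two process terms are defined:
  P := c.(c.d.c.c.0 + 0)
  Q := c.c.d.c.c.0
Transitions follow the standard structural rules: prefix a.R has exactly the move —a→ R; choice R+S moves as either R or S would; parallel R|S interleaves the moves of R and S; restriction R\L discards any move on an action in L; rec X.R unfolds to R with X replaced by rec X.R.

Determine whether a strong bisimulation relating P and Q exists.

YES

LTS(P): 6 reachable states
  u0 = c.(c.d.c.c.0 + 0) has moves —c→ u1
  u1 = c.d.c.c.0 + 0 has moves —c→ u2
  u2 = d.c.c.0 has moves —d→ u3
  u3 = c.c.0 has moves —c→ u4
  u4 = c.0 has moves —c→ u5
  u5 = 0 has moves stopped
LTS(Q): 6 reachable states
  v0 = c.c.d.c.c.0 has moves —c→ v1
  v1 = c.d.c.c.0 has moves —c→ v2
  v2 = d.c.c.0 has moves —d→ v3
  v3 = c.c.0 has moves —c→ v4
  v4 = c.0 has moves —c→ v5
  v5 = 0 has moves stopped
Coarsest stable partition (strong bisimilarity classes):
  B0 = {u0, v0}
  B1 = {u1, v1}
  B2 = {u2, v2}
  B3 = {u3, v3}
  B4 = {u4, v4}
  B5 = {u5, v5}
u0 ∈ B0, v0 ∈ B0 → same block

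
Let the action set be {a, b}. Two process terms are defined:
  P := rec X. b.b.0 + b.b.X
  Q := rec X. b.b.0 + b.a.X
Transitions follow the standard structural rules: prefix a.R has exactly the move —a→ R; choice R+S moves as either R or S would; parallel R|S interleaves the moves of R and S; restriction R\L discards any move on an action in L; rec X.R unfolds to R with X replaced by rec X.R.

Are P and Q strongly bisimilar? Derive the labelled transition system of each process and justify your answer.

not bisimilar

Reachable graph of P (4 states):
  m0 = rec X. b.b.0 + b.b.X → ··b··> m1, ··b··> m2
  m1 = b.(rec X. b.b.0 + b.b.X) → ··b··> m0
  m2 = b.0 → ··b··> m3
  m3 = 0 → ∅
Reachable graph of Q (4 states):
  n0 = rec X. b.b.0 + b.a.X → ··b··> n1, ··b··> n2
  n1 = a.(rec X. b.b.0 + b.a.X) → ··a··> n0
  n2 = b.0 → ··b··> n3
  n3 = 0 → ∅
Partition-refinement fixed point:
  B0 = {m0}
  B1 = {m1}
  B2 = {m2, n2}
  B3 = {m3, n3}
  B4 = {n0}
  B5 = {n1}
m0 ∈ B0, n0 ∈ B4 → different blocks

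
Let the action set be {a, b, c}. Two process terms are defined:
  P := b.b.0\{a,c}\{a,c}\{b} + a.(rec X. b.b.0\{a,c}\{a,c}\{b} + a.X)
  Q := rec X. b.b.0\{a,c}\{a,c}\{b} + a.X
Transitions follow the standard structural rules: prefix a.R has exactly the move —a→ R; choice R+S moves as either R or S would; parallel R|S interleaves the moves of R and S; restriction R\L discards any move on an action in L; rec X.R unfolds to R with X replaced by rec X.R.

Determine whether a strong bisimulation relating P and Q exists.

YES

P's transition system — 4 states:
  p0 = b.b.0\{a,c}\{a,c}\{b} + a.(rec X. b.b.0\{a,c}\{a,c}\{b} + a.X) ⊢ --a--▸ p1, --b--▸ p2
  p1 = rec X. b.b.0\{a,c}\{a,c}\{b} + a.X ⊢ --a--▸ p1, --b--▸ p2
  p2 = b.0\{a,c}\{a,c}\{b} ⊢ --b--▸ p3
  p3 = 0\{a,c}\{a,c}\{b} ⊢ deadlocked
Q's transition system — 3 states:
  q0 = rec X. b.b.0\{a,c}\{a,c}\{b} + a.X ⊢ --a--▸ q0, --b--▸ q1
  q1 = b.0\{a,c}\{a,c}\{b} ⊢ --b--▸ q2
  q2 = 0\{a,c}\{a,c}\{b} ⊢ deadlocked
Partition-refinement fixed point:
  B0 = {p0, p1, q0}
  B1 = {p2, q1}
  B2 = {p3, q2}
p0 ∈ B0, q0 ∈ B0 → same block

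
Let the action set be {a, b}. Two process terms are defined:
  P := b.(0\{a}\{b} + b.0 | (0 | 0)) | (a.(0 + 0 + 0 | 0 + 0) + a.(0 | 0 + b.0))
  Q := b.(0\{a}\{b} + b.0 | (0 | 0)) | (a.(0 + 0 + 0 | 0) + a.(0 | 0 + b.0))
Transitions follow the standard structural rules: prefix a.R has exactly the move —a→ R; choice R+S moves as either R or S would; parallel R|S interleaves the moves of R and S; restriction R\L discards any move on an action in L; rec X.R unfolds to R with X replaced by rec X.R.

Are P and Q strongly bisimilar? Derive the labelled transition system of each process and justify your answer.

P's transition system — 12 states:
  m0 = b.(0\{a}\{b} + b.0 | (0 | 0)) | (a.(0 + 0 + 0 | 0 + 0) + a.(0 | 0 + b.0)) :: --a--▸ m1, --a--▸ m2, --b--▸ m3
  m1 = b.(0\{a}\{b} + b.0 | (0 | 0)) | (0 + 0 + 0 | 0 + 0) :: --b--▸ m4
  m2 = b.(0\{a}\{b} + b.0 | (0 | 0)) | (0 | 0 + b.0) :: --b--▸ m5, --b--▸ m6
  m3 = (0\{a}\{b} + b.0 | (0 | 0)) | (a.(0 + 0 + 0 | 0 + 0) + a.(0 | 0 + b.0)) :: --a--▸ m4, --a--▸ m5, --b--▸ m7
  m4 = (0\{a}\{b} + b.0 | (0 | 0)) | (0 + 0 + 0 | 0 + 0) :: --b--▸ m8
  m5 = (0\{a}\{b} + b.0 | (0 | 0)) | (0 | 0 + b.0) :: --b--▸ m10, --b--▸ m9
  m6 = b.(0\{a}\{b} + b.0 | (0 | 0)) | 0 :: --b--▸ m9
  m7 = 0 | (0 | 0) | (a.(0 + 0 + 0 | 0 + 0) + a.(0 | 0 + b.0)) :: --a--▸ m10, --a--▸ m8
  m8 = 0 | (0 | 0) | (0 + 0 + 0 | 0 + 0) :: stopped
  m9 = (0\{a}\{b} + b.0 | (0 | 0)) | 0 :: --b--▸ m11
  m10 = 0 | (0 | 0) | (0 | 0 + b.0) :: --b--▸ m11
  m11 = 0 | (0 | 0) | 0 :: stopped
Q's transition system — 12 states:
  n0 = b.(0\{a}\{b} + b.0 | (0 | 0)) | (a.(0 + 0 + 0 | 0) + a.(0 | 0 + b.0)) :: --a--▸ n1, --a--▸ n2, --b--▸ n3
  n1 = b.(0\{a}\{b} + b.0 | (0 | 0)) | (0 + 0 + 0 | 0) :: --b--▸ n4
  n2 = b.(0\{a}\{b} + b.0 | (0 | 0)) | (0 | 0 + b.0) :: --b--▸ n5, --b--▸ n6
  n3 = (0\{a}\{b} + b.0 | (0 | 0)) | (a.(0 + 0 + 0 | 0) + a.(0 | 0 + b.0)) :: --a--▸ n4, --a--▸ n5, --b--▸ n7
  n4 = (0\{a}\{b} + b.0 | (0 | 0)) | (0 + 0 + 0 | 0) :: --b--▸ n8
  n5 = (0\{a}\{b} + b.0 | (0 | 0)) | (0 | 0 + b.0) :: --b--▸ n10, --b--▸ n9
  n6 = b.(0\{a}\{b} + b.0 | (0 | 0)) | 0 :: --b--▸ n9
  n7 = 0 | (0 | 0) | (a.(0 + 0 + 0 | 0) + a.(0 | 0 + b.0)) :: --a--▸ n10, --a--▸ n8
  n8 = 0 | (0 | 0) | (0 + 0 + 0 | 0) :: stopped
  n9 = (0\{a}\{b} + b.0 | (0 | 0)) | 0 :: --b--▸ n11
  n10 = 0 | (0 | 0) | (0 | 0 + b.0) :: --b--▸ n11
  n11 = 0 | (0 | 0) | 0 :: stopped
Partition-refinement fixed point:
  B0 = {m0, n0}
  B1 = {m1, m5, m6, n1, n5, n6}
  B2 = {m10, m4, m9, n10, n4, n9}
  B3 = {m11, m8, n11, n8}
  B4 = {m2, n2}
  B5 = {m3, n3}
  B6 = {m7, n7}
m0 ∈ B0, n0 ∈ B0 → same block

P ~ Q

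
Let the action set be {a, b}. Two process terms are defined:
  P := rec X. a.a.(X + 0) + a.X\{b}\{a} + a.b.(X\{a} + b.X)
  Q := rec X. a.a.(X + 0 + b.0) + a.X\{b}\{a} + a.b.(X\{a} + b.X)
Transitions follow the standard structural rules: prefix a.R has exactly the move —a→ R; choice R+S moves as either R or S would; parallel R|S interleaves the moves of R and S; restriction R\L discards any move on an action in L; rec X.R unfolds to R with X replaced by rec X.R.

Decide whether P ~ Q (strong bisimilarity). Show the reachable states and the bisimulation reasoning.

P ≁ Q

P's transition system — 6 states:
  p0 = rec X. a.a.(X + 0) + a.X\{b}\{a} + a.b.(X\{a} + b.X) :: —a→ p1, —a→ p2, —a→ p3
  p1 = (rec X. a.a.(X + 0) + a.X\{b}\{a} + a.b.(X\{a} + b.X))\{b}\{a} :: ∅
  p2 = a.((rec X. a.a.(X + 0) + a.X\{b}\{a} + a.b.(X\{a} + b.X)) + 0) :: —a→ p4
  p3 = b.((rec X. a.a.(X + 0) + a.X\{b}\{a} + a.b.(X\{a} + b.X))\{a} + b.(rec X. a.a.(X + 0) + a.X\{b}\{a} + a.b.(X\{a} + b.X))) :: —b→ p5
  p4 = (rec X. a.a.(X + 0) + a.X\{b}\{a} + a.b.(X\{a} + b.X)) + 0 :: —a→ p1, —a→ p2, —a→ p3
  p5 = (rec X. a.a.(X + 0) + a.X\{b}\{a} + a.b.(X\{a} + b.X))\{a} + b.(rec X. a.a.(X + 0) + a.X\{b}\{a} + a.b.(X\{a} + b.X)) :: —b→ p0
Q's transition system — 7 states:
  q0 = rec X. a.a.(X + 0 + b.0) + a.X\{b}\{a} + a.b.(X\{a} + b.X) :: —a→ q1, —a→ q2, —a→ q3
  q1 = (rec X. a.a.(X + 0 + b.0) + a.X\{b}\{a} + a.b.(X\{a} + b.X))\{b}\{a} :: ∅
  q2 = a.((rec X. a.a.(X + 0 + b.0) + a.X\{b}\{a} + a.b.(X\{a} + b.X)) + 0 + b.0) :: —a→ q4
  q3 = b.((rec X. a.a.(X + 0 + b.0) + a.X\{b}\{a} + a.b.(X\{a} + b.X))\{a} + b.(rec X. a.a.(X + 0 + b.0) + a.X\{b}\{a} + a.b.(X\{a} + b.X))) :: —b→ q5
  q4 = (rec X. a.a.(X + 0 + b.0) + a.X\{b}\{a} + a.b.(X\{a} + b.X)) + 0 + b.0 :: —a→ q1, —a→ q2, —a→ q3, —b→ q6
  q5 = (rec X. a.a.(X + 0 + b.0) + a.X\{b}\{a} + a.b.(X\{a} + b.X))\{a} + b.(rec X. a.a.(X + 0 + b.0) + a.X\{b}\{a} + a.b.(X\{a} + b.X)) :: —b→ q0
  q6 = 0 :: ∅
Coarsest stable partition (strong bisimilarity classes):
  B0 = {p0, p4}
  B1 = {p3}
  B2 = {p5}
  B3 = {p1, q1, q6}
  B4 = {p2}
  B5 = {q0}
  B6 = {q3}
  B7 = {q5}
  B8 = {q2}
  B9 = {q4}
p0 ∈ B0, q0 ∈ B5 → different blocks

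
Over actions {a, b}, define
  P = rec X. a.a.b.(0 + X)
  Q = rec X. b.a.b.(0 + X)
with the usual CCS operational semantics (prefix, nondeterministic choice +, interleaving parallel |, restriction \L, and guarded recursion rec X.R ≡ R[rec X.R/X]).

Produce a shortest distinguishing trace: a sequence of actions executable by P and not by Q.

a

Reachable graph of P (4 states):
  p0 = rec X. a.a.b.(0 + X) has moves --a--▸ p1
  p1 = a.b.(0 + (rec X. a.a.b.(0 + X))) has moves --a--▸ p2
  p2 = b.(0 + (rec X. a.a.b.(0 + X))) has moves --b--▸ p3
  p3 = 0 + (rec X. a.a.b.(0 + X)) has moves --a--▸ p1
Reachable graph of Q (4 states):
  q0 = rec X. b.a.b.(0 + X) has moves --b--▸ q1
  q1 = a.b.(0 + (rec X. b.a.b.(0 + X))) has moves --a--▸ q2
  q2 = b.(0 + (rec X. b.a.b.(0 + X))) has moves --b--▸ q3
  q3 = 0 + (rec X. b.a.b.(0 + X)) has moves --b--▸ q1
Run σ = ⟨a⟩ on P: start {p0}
  after a @ step 1: {p1}
  P completes σ.
Run σ = ⟨a⟩ on Q: start {q0}
  after a @ step 1: no successor for Q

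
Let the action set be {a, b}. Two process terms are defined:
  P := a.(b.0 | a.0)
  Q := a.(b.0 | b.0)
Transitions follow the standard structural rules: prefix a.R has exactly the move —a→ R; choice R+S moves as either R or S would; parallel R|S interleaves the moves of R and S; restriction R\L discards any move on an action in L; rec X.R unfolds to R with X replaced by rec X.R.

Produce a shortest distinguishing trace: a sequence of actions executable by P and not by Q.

aa

Reachable graph of P (5 states):
  p0 = a.(b.0 | a.0) has moves --a--▸ p1
  p1 = b.0 | a.0 has moves --a--▸ p2, --b--▸ p3
  p2 = b.0 | 0 has moves --b--▸ p4
  p3 = 0 | a.0 has moves --a--▸ p4
  p4 = 0 | 0 has moves stopped
Reachable graph of Q (5 states):
  q0 = a.(b.0 | b.0) has moves --a--▸ q1
  q1 = b.0 | b.0 has moves --b--▸ q2, --b--▸ q3
  q2 = 0 | b.0 has moves --b--▸ q4
  q3 = b.0 | 0 has moves --b--▸ q4
  q4 = 0 | 0 has moves stopped
Executing aa from P (initial set {p0}):
  [1] a ⇒ {p1}
  [2] a ⇒ {p2}
  ✓ P
Executing aa from Q (initial set {q0}):
  [1] a ⇒ {q1}
  [2] a ⇒ no successor for Q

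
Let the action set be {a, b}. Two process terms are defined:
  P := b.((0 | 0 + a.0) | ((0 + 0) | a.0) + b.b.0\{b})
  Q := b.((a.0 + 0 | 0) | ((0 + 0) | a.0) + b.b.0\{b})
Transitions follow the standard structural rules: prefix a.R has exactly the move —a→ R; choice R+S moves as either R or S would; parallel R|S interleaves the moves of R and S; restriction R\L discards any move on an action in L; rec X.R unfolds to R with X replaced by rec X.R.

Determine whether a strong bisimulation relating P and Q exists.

P ~ Q

Reachable graph of P (7 states):
  u0 = b.((0 | 0 + a.0) | ((0 + 0) | a.0) + b.b.0\{b}) → =b=> u1
  u1 = (0 | 0 + a.0) | ((0 + 0) | a.0) + b.b.0\{b} → =a=> u2, =a=> u3, =b=> u4
  u2 = (0 | 0 + a.0) | ((0 + 0) | 0) → =a=> u5
  u3 = 0 | ((0 + 0) | a.0) → =a=> u5
  u4 = b.0\{b} → =b=> u6
  u5 = 0 | ((0 + 0) | 0) → deadlocked
  u6 = 0\{b} → deadlocked
Reachable graph of Q (7 states):
  v0 = b.((a.0 + 0 | 0) | ((0 + 0) | a.0) + b.b.0\{b}) → =b=> v1
  v1 = (a.0 + 0 | 0) | ((0 + 0) | a.0) + b.b.0\{b} → =a=> v2, =a=> v3, =b=> v4
  v2 = (a.0 + 0 | 0) | ((0 + 0) | 0) → =a=> v5
  v3 = 0 | ((0 + 0) | a.0) → =a=> v5
  v4 = b.0\{b} → =b=> v6
  v5 = 0 | ((0 + 0) | 0) → deadlocked
  v6 = 0\{b} → deadlocked
Coarsest stable partition (strong bisimilarity classes):
  B0 = {u0, v0}
  B1 = {u1, v1}
  B2 = {u2, u3, v2, v3}
  B3 = {u5, u6, v5, v6}
  B4 = {u4, v4}
u0 ∈ B0, v0 ∈ B0 → same block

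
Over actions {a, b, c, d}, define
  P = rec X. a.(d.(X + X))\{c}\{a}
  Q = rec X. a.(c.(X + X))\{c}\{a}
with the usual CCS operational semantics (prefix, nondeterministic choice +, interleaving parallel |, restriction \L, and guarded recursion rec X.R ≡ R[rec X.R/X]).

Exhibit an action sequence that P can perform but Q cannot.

ad

Reachable graph of P (3 states):
  s0 = rec X. a.(d.(X + X))\{c}\{a} | —a→ s1
  s1 = (d.((rec X. a.(d.(X + X))\{c}\{a}) + (rec X. a.(d.(X + X))\{c}\{a})))\{c}\{a} | —d→ s2
  s2 = ((rec X. a.(d.(X + X))\{c}\{a}) + (rec X. a.(d.(X + X))\{c}\{a}))\{c}\{a} | ∅
Reachable graph of Q (2 states):
  t0 = rec X. a.(c.(X + X))\{c}\{a} | —a→ t1
  t1 = (c.((rec X. a.(c.(X + X))\{c}\{a}) + (rec X. a.(c.(X + X))\{c}\{a})))\{c}\{a} | ∅
Executing ad from P (initial set {s0}):
  [1] a ⇒ {s1}
  [2] d ⇒ {s2}
  — P admits the full trace.
Executing ad from Q (initial set {t0}):
  [1] a ⇒ {t1}
  [2] d ⇒ ∅  — Q cannot continue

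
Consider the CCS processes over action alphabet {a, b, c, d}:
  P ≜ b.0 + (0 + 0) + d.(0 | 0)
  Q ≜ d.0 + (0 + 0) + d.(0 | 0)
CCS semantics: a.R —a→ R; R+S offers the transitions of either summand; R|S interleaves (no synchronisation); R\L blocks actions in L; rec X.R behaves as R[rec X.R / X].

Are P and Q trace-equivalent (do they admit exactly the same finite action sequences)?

traces(P) ≠ traces(Q) — witness ⟨b⟩

LTS(P): 3 reachable states
  s0 = b.0 + (0 + 0) + d.(0 | 0) | -b-> s1, -d-> s2
  s1 = 0 | deadlocked
  s2 = 0 | 0 | deadlocked
LTS(Q): 3 reachable states
  t0 = d.0 + (0 + 0) + d.(0 | 0) | -d-> t1, -d-> t2
  t1 = 0 | deadlocked
  t2 = 0 | 0 | deadlocked
Executing b from P (initial set {s0}):
  after b @ step 1: {s1}
  — P admits the full trace.
Executing b from Q (initial set {t0}):
  after b @ step 1: no successor for Q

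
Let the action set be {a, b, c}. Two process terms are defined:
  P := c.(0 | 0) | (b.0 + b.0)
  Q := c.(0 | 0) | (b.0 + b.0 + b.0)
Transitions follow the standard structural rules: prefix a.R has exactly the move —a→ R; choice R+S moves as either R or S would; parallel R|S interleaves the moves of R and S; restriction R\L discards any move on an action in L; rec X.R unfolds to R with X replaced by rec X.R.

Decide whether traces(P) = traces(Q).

trace-equivalent

Reachable graph of P (4 states):
  s0 = c.(0 | 0) | (b.0 + b.0) has moves —b→ s1, —c→ s2
  s1 = c.(0 | 0) | 0 has moves —c→ s3
  s2 = 0 | 0 | (b.0 + b.0) has moves —b→ s3
  s3 = 0 | 0 | 0 has moves stopped
Reachable graph of Q (4 states):
  t0 = c.(0 | 0) | (b.0 + b.0 + b.0) has moves —b→ t1, —c→ t2
  t1 = c.(0 | 0) | 0 has moves —c→ t3
  t2 = 0 | 0 | (b.0 + b.0 + b.0) has moves —b→ t3
  t3 = 0 | 0 | 0 has moves stopped
Partition-refinement fixed point:
  B0 = {s0, t0}
  B1 = {s2, t2}
  B2 = {s3, t3}
  B3 = {s1, t1}
s0 ∈ B0, t0 ∈ B0 → same block
Bisimilar ⇒ trace-equivalent.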